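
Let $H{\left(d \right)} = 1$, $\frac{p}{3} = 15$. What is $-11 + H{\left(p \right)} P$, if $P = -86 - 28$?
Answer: $-125$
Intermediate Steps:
$p = 45$ ($p = 3 \cdot 15 = 45$)
$P = -114$
$-11 + H{\left(p \right)} P = -11 + 1 \left(-114\right) = -11 - 114 = -125$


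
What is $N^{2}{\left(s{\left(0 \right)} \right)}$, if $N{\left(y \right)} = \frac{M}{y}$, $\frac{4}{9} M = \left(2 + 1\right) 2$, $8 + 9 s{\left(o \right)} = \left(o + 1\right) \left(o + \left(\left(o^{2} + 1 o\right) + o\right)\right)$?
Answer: $\frac{59049}{256} \approx 230.66$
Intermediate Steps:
$s{\left(o \right)} = - \frac{8}{9} + \frac{\left(1 + o\right) \left(o^{2} + 3 o\right)}{9}$ ($s{\left(o \right)} = - \frac{8}{9} + \frac{\left(o + 1\right) \left(o + \left(\left(o^{2} + 1 o\right) + o\right)\right)}{9} = - \frac{8}{9} + \frac{\left(1 + o\right) \left(o + \left(\left(o^{2} + o\right) + o\right)\right)}{9} = - \frac{8}{9} + \frac{\left(1 + o\right) \left(o + \left(\left(o + o^{2}\right) + o\right)\right)}{9} = - \frac{8}{9} + \frac{\left(1 + o\right) \left(o + \left(o^{2} + 2 o\right)\right)}{9} = - \frac{8}{9} + \frac{\left(1 + o\right) \left(o^{2} + 3 o\right)}{9}$)
$M = \frac{27}{2}$ ($M = \frac{9 \left(2 + 1\right) 2}{4} = \frac{9 \cdot 3 \cdot 2}{4} = \frac{9}{4} \cdot 6 = \frac{27}{2} \approx 13.5$)
$N{\left(y \right)} = \frac{27}{2 y}$
$N^{2}{\left(s{\left(0 \right)} \right)} = \left(\frac{27}{2 \left(- \frac{8}{9} + \frac{1}{3} \cdot 0 + \frac{0^{3}}{9} + \frac{4 \cdot 0^{2}}{9}\right)}\right)^{2} = \left(\frac{27}{2 \left(- \frac{8}{9} + 0 + \frac{1}{9} \cdot 0 + \frac{4}{9} \cdot 0\right)}\right)^{2} = \left(\frac{27}{2 \left(- \frac{8}{9} + 0 + 0 + 0\right)}\right)^{2} = \left(\frac{27}{2 \left(- \frac{8}{9}\right)}\right)^{2} = \left(\frac{27}{2} \left(- \frac{9}{8}\right)\right)^{2} = \left(- \frac{243}{16}\right)^{2} = \frac{59049}{256}$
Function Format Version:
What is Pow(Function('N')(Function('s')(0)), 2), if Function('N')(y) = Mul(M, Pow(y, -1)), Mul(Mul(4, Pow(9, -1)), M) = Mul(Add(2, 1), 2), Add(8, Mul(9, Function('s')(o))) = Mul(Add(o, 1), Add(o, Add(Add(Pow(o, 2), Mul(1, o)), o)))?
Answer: Rational(59049, 256) ≈ 230.66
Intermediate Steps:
Function('s')(o) = Add(Rational(-8, 9), Mul(Rational(1, 9), Add(1, o), Add(Pow(o, 2), Mul(3, o)))) (Function('s')(o) = Add(Rational(-8, 9), Mul(Rational(1, 9), Mul(Add(o, 1), Add(o, Add(Add(Pow(o, 2), Mul(1, o)), o))))) = Add(Rational(-8, 9), Mul(Rational(1, 9), Mul(Add(1, o), Add(o, Add(Add(Pow(o, 2), o), o))))) = Add(Rational(-8, 9), Mul(Rational(1, 9), Mul(Add(1, o), Add(o, Add(Add(o, Pow(o, 2)), o))))) = Add(Rational(-8, 9), Mul(Rational(1, 9), Mul(Add(1, o), Add(o, Add(Pow(o, 2), Mul(2, o)))))) = Add(Rational(-8, 9), Mul(Rational(1, 9), Mul(Add(1, o), Add(Pow(o, 2), Mul(3, o))))) = Add(Rational(-8, 9), Mul(Rational(1, 9), Add(1, o), Add(Pow(o, 2), Mul(3, o)))))
M = Rational(27, 2) (M = Mul(Rational(9, 4), Mul(Add(2, 1), 2)) = Mul(Rational(9, 4), Mul(3, 2)) = Mul(Rational(9, 4), 6) = Rational(27, 2) ≈ 13.500)
Function('N')(y) = Mul(Rational(27, 2), Pow(y, -1))
Pow(Function('N')(Function('s')(0)), 2) = Pow(Mul(Rational(27, 2), Pow(Add(Rational(-8, 9), Mul(Rational(1, 3), 0), Mul(Rational(1, 9), Pow(0, 3)), Mul(Rational(4, 9), Pow(0, 2))), -1)), 2) = Pow(Mul(Rational(27, 2), Pow(Add(Rational(-8, 9), 0, Mul(Rational(1, 9), 0), Mul(Rational(4, 9), 0)), -1)), 2) = Pow(Mul(Rational(27, 2), Pow(Add(Rational(-8, 9), 0, 0, 0), -1)), 2) = Pow(Mul(Rational(27, 2), Pow(Rational(-8, 9), -1)), 2) = Pow(Mul(Rational(27, 2), Rational(-9, 8)), 2) = Pow(Rational(-243, 16), 2) = Rational(59049, 256)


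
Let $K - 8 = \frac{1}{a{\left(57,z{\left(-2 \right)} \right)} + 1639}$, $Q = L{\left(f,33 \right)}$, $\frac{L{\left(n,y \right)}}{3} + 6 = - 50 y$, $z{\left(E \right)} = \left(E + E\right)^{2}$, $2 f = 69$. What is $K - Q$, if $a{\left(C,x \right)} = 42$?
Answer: $\frac{8364657}{1681} \approx 4976.0$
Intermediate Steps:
$f = \frac{69}{2}$ ($f = \frac{1}{2} \cdot 69 = \frac{69}{2} \approx 34.5$)
$z{\left(E \right)} = 4 E^{2}$ ($z{\left(E \right)} = \left(2 E\right)^{2} = 4 E^{2}$)
$L{\left(n,y \right)} = -18 - 150 y$ ($L{\left(n,y \right)} = -18 + 3 \left(- 50 y\right) = -18 - 150 y$)
$Q = -4968$ ($Q = -18 - 4950 = -4968$)
$K = \frac{13449}{1681}$ ($K = 8 + \frac{1}{42 + 1639} = 8 + \frac{1}{1681} = \frac{13449}{1681} \approx 8.0006$)
$K - Q = \frac{13449}{1681} - -4968 = \frac{13449}{1681} + 4968 = \frac{8364657}{1681}$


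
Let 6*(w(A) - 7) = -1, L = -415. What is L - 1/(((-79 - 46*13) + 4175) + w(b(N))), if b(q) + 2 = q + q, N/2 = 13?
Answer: -8727041/21029 ≈ -415.00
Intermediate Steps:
N = 26 (N = 2*13 = 26)
b(q) = -2 + 2*q (b(q) = -2 + (q + q) = -2 + 2*q)
w(A) = 41/6 (w(A) = 7 + (⅙)*(-1) = 7 - ⅙ = 41/6)
L - 1/(((-79 - 46*13) + 4175) + w(b(N))) = -415 - 1/(((-79 - 46*13) + 4175) + 41/6) = -415 - 1/(((-79 - 598) + 4175) + 41/6) = -415 - 1/((-677 + 4175) + 41/6) = -415 - 1/(3498 + 41/6) = -415 - 1/21029/6 = -415 - 1*6/21029 = -415 - 6/21029 = -8727041/21029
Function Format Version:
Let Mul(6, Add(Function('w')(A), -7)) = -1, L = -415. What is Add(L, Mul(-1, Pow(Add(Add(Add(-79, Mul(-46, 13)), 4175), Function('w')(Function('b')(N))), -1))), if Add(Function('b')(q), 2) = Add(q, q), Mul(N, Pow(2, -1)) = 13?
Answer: Rational(-8727041, 21029) ≈ -415.00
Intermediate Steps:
N = 26 (N = Mul(2, 13) = 26)
Function('b')(q) = Add(-2, Mul(2, q)) (Function('b')(q) = Add(-2, Add(q, q)) = Add(-2, Mul(2, q)))
Function('w')(A) = Rational(41, 6) (Function('w')(A) = Add(7, Mul(Rational(1, 6), -1)) = Add(7, Rational(-1, 6)) = Rational(41, 6))
Add(L, Mul(-1, Pow(Add(Add(Add(-79, Mul(-46, 13)), 4175), Function('w')(Function('b')(N))), -1))) = Add(-415, Mul(-1, Pow(Add(Add(Add(-79, Mul(-46, 13)), 4175), Rational(41, 6)), -1))) = Add(-415, Mul(-1, Pow(Add(Add(Add(-79, -598), 4175), Rational(41, 6)), -1))) = Add(-415, Mul(-1, Pow(Add(Add(-677, 4175), Rational(41, 6)), -1))) = Add(-415, Mul(-1, Pow(Add(3498, Rational(41, 6)), -1))) = Add(-415, Mul(-1, Pow(Rational(21029, 6), -1))) = Add(-415, Mul(-1, Rational(6, 21029))) = Add(-415, Rational(-6, 21029)) = Rational(-8727041, 21029)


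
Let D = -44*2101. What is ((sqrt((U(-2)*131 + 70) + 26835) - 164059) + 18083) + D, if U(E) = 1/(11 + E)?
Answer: -238420 + 2*sqrt(60569)/3 ≈ -2.3826e+5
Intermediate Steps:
D = -92444
((sqrt((U(-2)*131 + 70) + 26835) - 164059) + 18083) + D = ((sqrt((131/(11 - 2) + 70) + 26835) - 164059) + 18083) - 92444 = ((sqrt((131/9 + 70) + 26835) - 164059) + 18083) - 92444 = ((sqrt(761/9 + 26835) - 164059) + 18083) - 92444 = ((sqrt(242276/9) - 164059) + 18083) - 92444 = ((2*sqrt(60569)/3 - 164059) + 18083) - 92444 = ((-164059 + 2*sqrt(60569)/3) + 18083) - 92444 = (-145976 + 2*sqrt(60569)/3) - 92444 = -238420 + 2*sqrt(60569)/3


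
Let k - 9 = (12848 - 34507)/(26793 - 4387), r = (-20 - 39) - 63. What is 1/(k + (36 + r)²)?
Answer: 22406/165894771 ≈ 0.00013506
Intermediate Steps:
r = -122 (r = -59 - 63 = -122)
k = 179995/22406 (k = 9 + (12848 - 34507)/(26793 - 4387) = 9 - 21659/22406 = 179995/22406 ≈ 8.0333)
1/(k + (36 + r)²) = 1/(179995/22406 + (36 - 122)²) = 1/(179995/22406 + (-86)²) = 1/(179995/22406 + 7396) = 1/(165894771/22406) = 22406/165894771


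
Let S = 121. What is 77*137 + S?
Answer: 10670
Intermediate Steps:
77*137 + S = 77*137 + 121 = 10549 + 121 = 10670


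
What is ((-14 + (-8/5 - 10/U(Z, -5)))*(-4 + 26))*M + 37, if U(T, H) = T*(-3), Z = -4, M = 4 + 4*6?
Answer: -151289/15 ≈ -10086.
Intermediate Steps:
M = 28 (M = 4 + 24 = 28)
U(T, H) = -3*T
((-14 + (-8/5 - 10/U(Z, -5)))*(-4 + 26))*M + 37 = ((-14 + (-8/5 - 10/((-3*(-4)))))*(-4 + 26))*28 + 37 = ((-14 + (-8*1/5 - 10/12))*22)*28 + 37 = ((-14 + (-8/5 - 10*1/12))*22)*28 + 37 = ((-14 + (-8/5 - 5/6))*22)*28 + 37 = ((-14 - 73/30)*22)*28 + 37 = -493/30*22*28 + 37 = -5423/15*28 + 37 = -151844/15 + 37 = -151289/15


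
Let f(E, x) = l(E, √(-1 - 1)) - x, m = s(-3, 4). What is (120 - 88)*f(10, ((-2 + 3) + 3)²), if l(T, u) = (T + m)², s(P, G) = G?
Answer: 5760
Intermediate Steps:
m = 4
l(T, u) = (4 + T)² (l(T, u) = (T + 4)² = (4 + T)²)
f(E, x) = (4 + E)² - x
(120 - 88)*f(10, ((-2 + 3) + 3)²) = (120 - 88)*((4 + 10)² - ((-2 + 3) + 3)²) = 32*(14² - (1 + 3)²) = 32*(196 - 1*4²) = 32*(196 - 1*16) = 32*(196 - 16) = 32*180 = 5760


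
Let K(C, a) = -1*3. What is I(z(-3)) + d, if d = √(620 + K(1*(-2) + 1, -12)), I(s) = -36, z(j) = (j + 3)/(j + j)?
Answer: -36 + √617 ≈ -11.161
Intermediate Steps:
z(j) = (3 + j)/(2*j) (z(j) = (3 + j)/((2*j)) = (3 + j)*(1/(2*j)) = (3 + j)/(2*j))
K(C, a) = -3
d = √617 (d = √(620 - 3) = √617 ≈ 24.839)
I(z(-3)) + d = -36 + √617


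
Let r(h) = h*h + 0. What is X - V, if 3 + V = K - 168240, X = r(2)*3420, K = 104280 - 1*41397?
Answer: 119040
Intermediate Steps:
K = 62883 (K = 104280 - 41397 = 62883)
r(h) = h² (r(h) = h² + 0 = h²)
X = 13680 (X = 2²*3420 = 4*3420 = 13680)
V = -105360 (V = -3 + (62883 - 168240) = -3 - 105357 = -105360)
X - V = 13680 - 1*(-105360) = 13680 + 105360 = 119040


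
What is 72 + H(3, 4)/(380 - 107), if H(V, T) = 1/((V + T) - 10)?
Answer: 58967/819 ≈ 71.999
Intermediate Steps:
H(V, T) = 1/(-10 + T + V) (H(V, T) = 1/((T + V) - 10) = 1/(-10 + T + V))
72 + H(3, 4)/(380 - 107) = 72 + 1/((-10 + 4 + 3)*(380 - 107)) = 72 + 1/(-3*273) = 72 - 1/3*1/273 = 72 - 1/819 = 58967/819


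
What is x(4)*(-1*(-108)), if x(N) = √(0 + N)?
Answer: 216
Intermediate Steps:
x(N) = √N
x(4)*(-1*(-108)) = √4*(-1*(-108)) = 2*108 = 216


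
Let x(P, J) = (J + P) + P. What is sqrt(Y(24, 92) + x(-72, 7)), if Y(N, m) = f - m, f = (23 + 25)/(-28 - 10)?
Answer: 25*I*sqrt(133)/19 ≈ 15.174*I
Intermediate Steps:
x(P, J) = J + 2*P
f = -24/19 (f = 48/(-38) = 48*(-1/38) = -24/19 ≈ -1.2632)
Y(N, m) = -24/19 - m
sqrt(Y(24, 92) + x(-72, 7)) = sqrt((-24/19 - 1*92) + (7 + 2*(-72))) = sqrt((-24/19 - 92) + (7 - 144)) = sqrt(-1772/19 - 137) = sqrt(-4375/19) = 25*I*sqrt(133)/19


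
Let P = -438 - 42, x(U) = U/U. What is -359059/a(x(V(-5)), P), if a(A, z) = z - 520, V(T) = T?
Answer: 359059/1000 ≈ 359.06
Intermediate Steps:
x(U) = 1
P = -480
a(A, z) = -520 + z
-359059/a(x(V(-5)), P) = -359059/(-520 - 480) = -359059/(-1000) = -359059*(-1/1000) = 359059/1000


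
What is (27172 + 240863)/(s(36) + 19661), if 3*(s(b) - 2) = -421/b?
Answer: 28947780/2123183 ≈ 13.634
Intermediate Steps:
s(b) = 2 - 421/(3*b) (s(b) = 2 + (-421/b)/3 = 2 - 421/(3*b))
(27172 + 240863)/(s(36) + 19661) = (27172 + 240863)/((2 - 421/3/36) + 19661) = 268035/((2 - 421/3*1/36) + 19661) = 268035/((2 - 421/108) + 19661) = 268035/(-205/108 + 19661) = 268035/(2123183/108) = 268035*(108/2123183) = 28947780/2123183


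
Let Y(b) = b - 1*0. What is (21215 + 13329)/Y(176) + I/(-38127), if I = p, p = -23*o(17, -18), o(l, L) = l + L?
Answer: 82315940/419397 ≈ 196.27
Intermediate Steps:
o(l, L) = L + l
p = 23 (p = -23*(-18 + 17) = -23*(-1) = 23)
I = 23
Y(b) = b (Y(b) = b + 0 = b)
(21215 + 13329)/Y(176) + I/(-38127) = (21215 + 13329)/176 + 23/(-38127) = 34544*(1/176) + 23*(-1/38127) = 2159/11 - 23/38127 = 82315940/419397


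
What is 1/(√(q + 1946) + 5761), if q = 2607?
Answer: 5761/33184568 - √4553/33184568 ≈ 0.00017157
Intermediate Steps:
1/(√(q + 1946) + 5761) = 1/(√(2607 + 1946) + 5761) = 1/(√4553 + 5761) = 1/(5761 + √4553)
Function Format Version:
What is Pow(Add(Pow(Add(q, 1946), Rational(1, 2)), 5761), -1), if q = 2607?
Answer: Add(Rational(5761, 33184568), Mul(Rational(-1, 33184568), Pow(4553, Rational(1, 2)))) ≈ 0.00017157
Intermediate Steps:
Pow(Add(Pow(Add(q, 1946), Rational(1, 2)), 5761), -1) = Pow(Add(Pow(Add(2607, 1946), Rational(1, 2)), 5761), -1) = Pow(Add(Pow(4553, Rational(1, 2)), 5761), -1) = Pow(Add(5761, Pow(4553, Rational(1, 2))), -1)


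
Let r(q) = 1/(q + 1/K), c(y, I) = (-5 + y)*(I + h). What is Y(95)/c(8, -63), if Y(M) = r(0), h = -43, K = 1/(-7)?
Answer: 1/2226 ≈ 0.00044924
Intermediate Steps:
K = -1/7 ≈ -0.14286
c(y, I) = (-43 + I)*(-5 + y) (c(y, I) = (-5 + y)*(I - 43) = (-5 + y)*(-43 + I) = (-43 + I)*(-5 + y))
r(q) = 1/(-7 + q) (r(q) = 1/(q + 1/(-1/7)) = 1/(q - 7) = 1/(-7 + q))
Y(M) = -1/7 (Y(M) = 1/(-7 + 0) = 1/(-7) = -1/7)
Y(95)/c(8, -63) = -1/(7*(215 - 43*8 - 5*(-63) - 63*8)) = -1/(7*(215 - 344 + 315 - 504)) = -1/7/(-318) = -1/7*(-1/318) = 1/2226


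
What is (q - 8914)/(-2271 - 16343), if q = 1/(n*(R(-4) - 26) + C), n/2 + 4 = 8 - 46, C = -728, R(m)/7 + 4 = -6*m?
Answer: 91849857/191798656 ≈ 0.47889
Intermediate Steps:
R(m) = -28 - 42*m (R(m) = -28 + 7*(-6*m) = -28 - 42*m)
n = -84 (n = -8 + 2*(8 - 46) = -8 + 2*(-38) = -8 - 76 = -84)
q = -1/10304 (q = 1/(-84*((-28 - 42*(-4)) - 26) - 728) = 1/(-84*((-28 + 168) - 26) - 728) = 1/(-84*(140 - 26) - 728) = 1/(-84*114 - 728) = 1/(-9576 - 728) = 1/(-10304) = -1/10304 ≈ -9.7050e-5)
(q - 8914)/(-2271 - 16343) = (-1/10304 - 8914)/(-2271 - 16343) = -91849857/10304/(-18614) = -91849857/10304*(-1/18614) = 91849857/191798656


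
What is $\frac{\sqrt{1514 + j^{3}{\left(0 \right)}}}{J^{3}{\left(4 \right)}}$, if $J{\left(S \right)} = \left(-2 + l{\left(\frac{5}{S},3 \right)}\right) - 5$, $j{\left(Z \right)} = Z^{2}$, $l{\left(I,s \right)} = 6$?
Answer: $- \sqrt{1514} \approx -38.91$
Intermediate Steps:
$J{\left(S \right)} = -1$ ($J{\left(S \right)} = \left(-2 + 6\right) - 5 = 4 - 5 = -1$)
$\frac{\sqrt{1514 + j^{3}{\left(0 \right)}}}{J^{3}{\left(4 \right)}} = \frac{\sqrt{1514 + \left(0^{2}\right)^{3}}}{\left(-1\right)^{3}} = \frac{\sqrt{1514 + 0^{3}}}{-1} = \sqrt{1514 + 0} \left(-1\right) = \sqrt{1514} \left(-1\right) = - \sqrt{1514}$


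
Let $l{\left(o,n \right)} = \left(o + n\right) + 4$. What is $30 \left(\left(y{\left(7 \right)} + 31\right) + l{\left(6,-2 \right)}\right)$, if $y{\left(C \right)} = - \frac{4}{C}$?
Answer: $\frac{8070}{7} \approx 1152.9$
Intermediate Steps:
$l{\left(o,n \right)} = 4 + n + o$ ($l{\left(o,n \right)} = \left(n + o\right) + 4 = 4 + n + o$)
$30 \left(\left(y{\left(7 \right)} + 31\right) + l{\left(6,-2 \right)}\right) = 30 \left(\left(- \frac{4}{7} + 31\right) + \left(4 - 2 + 6\right)\right) = 30 \left(\left(\left(-4\right) \frac{1}{7} + 31\right) + 8\right) = 30 \left(\left(- \frac{4}{7} + 31\right) + 8\right) = 30 \left(\frac{213}{7} + 8\right) = 30 \cdot \frac{269}{7} = \frac{8070}{7}$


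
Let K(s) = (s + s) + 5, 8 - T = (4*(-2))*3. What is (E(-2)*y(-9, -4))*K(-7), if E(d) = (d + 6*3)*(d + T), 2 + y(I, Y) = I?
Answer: 47520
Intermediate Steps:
T = 32 (T = 8 - 4*(-2)*3 = 8 - (-8)*3 = 8 - 1*(-24) = 8 + 24 = 32)
K(s) = 5 + 2*s (K(s) = 2*s + 5 = 5 + 2*s)
y(I, Y) = -2 + I
E(d) = (18 + d)*(32 + d) (E(d) = (d + 6*3)*(d + 32) = (d + 18)*(32 + d) = (18 + d)*(32 + d))
(E(-2)*y(-9, -4))*K(-7) = ((576 + (-2)² + 50*(-2))*(-2 - 9))*(5 + 2*(-7)) = ((576 + 4 - 100)*(-11))*(5 - 14) = (480*(-11))*(-9) = -5280*(-9) = 47520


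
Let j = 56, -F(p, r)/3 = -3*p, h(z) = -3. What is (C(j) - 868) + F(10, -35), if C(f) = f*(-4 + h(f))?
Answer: -1170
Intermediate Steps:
F(p, r) = 9*p (F(p, r) = -(-9)*p = 9*p)
C(f) = -7*f (C(f) = f*(-4 - 3) = f*(-7) = -7*f)
(C(j) - 868) + F(10, -35) = (-7*56 - 868) + 9*10 = (-392 - 868) + 90 = -1260 + 90 = -1170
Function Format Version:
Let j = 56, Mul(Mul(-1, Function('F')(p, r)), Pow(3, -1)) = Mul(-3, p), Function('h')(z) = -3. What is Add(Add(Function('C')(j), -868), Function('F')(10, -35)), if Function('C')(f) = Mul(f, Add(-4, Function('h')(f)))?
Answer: -1170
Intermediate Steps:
Function('F')(p, r) = Mul(9, p) (Function('F')(p, r) = Mul(-3, Mul(-3, p)) = Mul(9, p))
Function('C')(f) = Mul(-7, f) (Function('C')(f) = Mul(f, Add(-4, -3)) = Mul(f, -7) = Mul(-7, f))
Add(Add(Function('C')(j), -868), Function('F')(10, -35)) = Add(Add(Mul(-7, 56), -868), Mul(9, 10)) = Add(Add(-392, -868), 90) = Add(-1260, 90) = -1170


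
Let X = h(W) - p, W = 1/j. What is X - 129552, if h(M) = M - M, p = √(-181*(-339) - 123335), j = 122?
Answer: -129552 - 2*I*√15494 ≈ -1.2955e+5 - 248.95*I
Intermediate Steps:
W = 1/122 ≈ 0.0081967
p = 2*I*√15494 (p = √(61359 - 123335) = √(-61976) = 2*I*√15494 ≈ 248.95*I)
h(M) = 0
X = -2*I*√15494 (X = 0 - 2*I*√15494 = -2*I*√15494 ≈ -248.95*I)
X - 129552 = -2*I*√15494 - 129552 = -129552 - 2*I*√15494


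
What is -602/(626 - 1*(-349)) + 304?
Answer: 295798/975 ≈ 303.38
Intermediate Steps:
-602/(626 - 1*(-349)) + 304 = -602/(626 + 349) + 304 = -602/975 + 304 = 295798/975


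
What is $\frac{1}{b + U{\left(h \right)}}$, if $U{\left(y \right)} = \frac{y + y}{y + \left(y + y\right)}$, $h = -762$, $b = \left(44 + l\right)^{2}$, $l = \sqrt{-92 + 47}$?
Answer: $- \frac{3 i}{- 5675 i + 792 \sqrt{5}} \approx 0.00048172 - 0.00015033 i$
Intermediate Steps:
$l = 3 i \sqrt{5}$ ($l = \sqrt{-45} = 3 i \sqrt{5} \approx 6.7082 i$)
$b = \left(44 + 3 i \sqrt{5}\right)^{2} \approx 1891.0 + 590.32 i$
$U{\left(y \right)} = \frac{2}{3}$ ($U{\left(y \right)} = \frac{2 y}{y + 2 y} = \frac{2 y}{3 y} = 2 y \frac{1}{3 y} = \frac{2}{3}$)
$\frac{1}{b + U{\left(h \right)}} = \frac{1}{\left(1891 + 264 i \sqrt{5}\right) + \frac{2}{3}} = \frac{1}{\frac{5675}{3} + 264 i \sqrt{5}}$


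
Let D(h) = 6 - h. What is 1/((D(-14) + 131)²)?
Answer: 1/22801 ≈ 4.3858e-5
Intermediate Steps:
1/((D(-14) + 131)²) = 1/(((6 - 1*(-14)) + 131)²) = 1/(((6 + 14) + 131)²) = 1/((20 + 131)²) = 1/(151²) = 1/22801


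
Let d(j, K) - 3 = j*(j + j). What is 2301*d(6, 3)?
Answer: 172575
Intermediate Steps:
d(j, K) = 3 + 2*j**2 (d(j, K) = 3 + j*(j + j) = 3 + j*(2*j) = 3 + 2*j**2)
2301*d(6, 3) = 2301*(3 + 2*6**2) = 2301*(3 + 2*36) = 2301*(3 + 72) = 2301*75 = 172575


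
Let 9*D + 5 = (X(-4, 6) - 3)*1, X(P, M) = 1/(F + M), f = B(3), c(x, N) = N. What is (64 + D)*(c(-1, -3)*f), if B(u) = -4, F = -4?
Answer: 758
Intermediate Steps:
f = -4
X(P, M) = 1/(-4 + M)
D = -⅚ (D = -5/9 + ((1/(-4 + 6) - 3)*1)/9 = -5/9 + ((1/2 - 3)*1)/9 = -5/9 + ((½ - 3)*1)/9 = -5/9 + (-5/2*1)/9 = -5/9 + (⅑)*(-5/2) = -5/9 - 5/18 = -⅚ ≈ -0.83333)
(64 + D)*(c(-1, -3)*f) = (64 - ⅚)*(-3*(-4)) = (379/6)*12 = 758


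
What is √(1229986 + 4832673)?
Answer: √6062659 ≈ 2462.2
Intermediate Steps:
√(1229986 + 4832673) = √6062659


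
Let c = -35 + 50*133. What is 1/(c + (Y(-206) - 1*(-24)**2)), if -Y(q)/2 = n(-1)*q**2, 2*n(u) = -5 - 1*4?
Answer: 1/387963 ≈ 2.5776e-6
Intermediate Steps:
n(u) = -9/2 (n(u) = (-5 - 1*4)/2 = (-5 - 4)/2 = (1/2)*(-9) = -9/2)
c = 6615 (c = -35 + 6650 = 6615)
Y(q) = 9*q**2 (Y(q) = -(-9)*q**2 = 9*q**2)
1/(c + (Y(-206) - 1*(-24)**2)) = 1/(6615 + (9*(-206)**2 - 1*(-24)**2)) = 1/(6615 + (9*42436 - 1*576)) = 1/(6615 + (381924 - 576)) = 1/(6615 + 381348) = 1/387963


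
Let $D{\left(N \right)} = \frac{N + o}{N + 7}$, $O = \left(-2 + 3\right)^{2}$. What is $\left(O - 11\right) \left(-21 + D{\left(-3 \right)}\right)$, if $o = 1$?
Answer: $215$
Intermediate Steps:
$O = 1$ ($O = 1^{2} = 1$)
$D{\left(N \right)} = \frac{1 + N}{7 + N}$ ($D{\left(N \right)} = \frac{N + 1}{N + 7} = \frac{1 + N}{7 + N}$)
$\left(O - 11\right) \left(-21 + D{\left(-3 \right)}\right) = \left(1 - 11\right) \left(-21 + \frac{1 - 3}{7 - 3}\right) = - 10 \left(-21 + \frac{1}{4} \left(-2\right)\right) = - 10 \left(-21 - \frac{1}{2}\right) = \left(-10\right) \left(- \frac{43}{2}\right) = 215$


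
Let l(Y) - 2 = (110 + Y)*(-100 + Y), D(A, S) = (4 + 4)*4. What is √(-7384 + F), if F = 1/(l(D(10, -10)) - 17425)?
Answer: I*√5414482254623/27079 ≈ 85.93*I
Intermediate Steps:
D(A, S) = 32 (D(A, S) = 8*4 = 32)
l(Y) = 2 + (-100 + Y)*(110 + Y) (l(Y) = 2 + (110 + Y)*(-100 + Y) = 2 + (-100 + Y)*(110 + Y))
F = -1/27079 (F = 1/((-10998 + 32² + 10*32) - 17425) = 1/((-10998 + 1024 + 320) - 17425) = 1/(-9654 - 17425) = 1/(-27079) = -1/27079 ≈ -3.6929e-5)
√(-7384 + F) = √(-7384 - 1/27079) = √(-199951337/27079) = I*√5414482254623/27079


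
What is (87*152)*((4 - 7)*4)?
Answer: -158688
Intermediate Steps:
(87*152)*((4 - 7)*4) = 13224*(-3*4) = 13224*(-12) = -158688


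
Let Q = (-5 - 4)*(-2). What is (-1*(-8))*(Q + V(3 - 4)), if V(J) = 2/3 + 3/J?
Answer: 376/3 ≈ 125.33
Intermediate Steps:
V(J) = 2/3 + 3/J (V(J) = 2*(1/3) + 3/J = 2/3 + 3/J)
Q = 18 (Q = -9*(-2) = 18)
(-1*(-8))*(Q + V(3 - 4)) = (-1*(-8))*(18 + (2/3 + 3/(3 - 4))) = 8*(18 + (2/3 + 3/(-1))) = 8*(18 + (2/3 + 3*(-1))) = 8*(18 + (2/3 - 3)) = 8*(18 - 7/3) = 8*(47/3) = 376/3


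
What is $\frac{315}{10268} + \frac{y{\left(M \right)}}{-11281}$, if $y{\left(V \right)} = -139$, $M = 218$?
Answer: $\frac{4980767}{115833308} \approx 0.042999$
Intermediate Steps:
$\frac{315}{10268} + \frac{y{\left(M \right)}}{-11281} = \frac{315}{10268} - \frac{139}{-11281} = 315 \cdot \frac{1}{10268} - - \frac{139}{11281} = \frac{315}{10268} + \frac{139}{11281} = \frac{4980767}{115833308}$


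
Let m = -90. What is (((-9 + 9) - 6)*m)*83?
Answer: 44820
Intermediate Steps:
(((-9 + 9) - 6)*m)*83 = (((-9 + 9) - 6)*(-90))*83 = ((0 - 6)*(-90))*83 = -6*(-90)*83 = 540*83 = 44820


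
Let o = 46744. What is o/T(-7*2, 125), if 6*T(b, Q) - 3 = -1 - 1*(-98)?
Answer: 70116/25 ≈ 2804.6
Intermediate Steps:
T(b, Q) = 50/3 (T(b, Q) = ½ + (-1 - 1*(-98))/6 = ½ + (-1 + 98)/6 = ½ + (⅙)*97 = ½ + 97/6 = 50/3)
o/T(-7*2, 125) = 46744/(50/3) = 46744*(3/50) = 70116/25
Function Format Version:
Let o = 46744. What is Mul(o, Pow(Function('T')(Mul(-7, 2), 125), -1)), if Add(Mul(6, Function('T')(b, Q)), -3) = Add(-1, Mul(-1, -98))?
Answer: Rational(70116, 25) ≈ 2804.6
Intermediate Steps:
Function('T')(b, Q) = Rational(50, 3) (Function('T')(b, Q) = Add(Rational(1, 2), Mul(Rational(1, 6), Add(-1, Mul(-1, -98)))) = Add(Rational(1, 2), Mul(Rational(1, 6), Add(-1, 98))) = Add(Rational(1, 2), Mul(Rational(1, 6), 97)) = Add(Rational(1, 2), Rational(97, 6)) = Rational(50, 3))
Mul(o, Pow(Function('T')(Mul(-7, 2), 125), -1)) = Mul(46744, Pow(Rational(50, 3), -1)) = Mul(46744, Rational(3, 50)) = Rational(70116, 25)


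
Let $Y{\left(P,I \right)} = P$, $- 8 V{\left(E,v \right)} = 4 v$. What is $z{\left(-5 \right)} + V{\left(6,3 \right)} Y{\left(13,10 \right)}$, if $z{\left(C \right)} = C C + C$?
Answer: $\frac{1}{2} \approx 0.5$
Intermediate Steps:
$V{\left(E,v \right)} = - \frac{v}{2}$ ($V{\left(E,v \right)} = - \frac{4 v}{8} = - \frac{v}{2}$)
$z{\left(C \right)} = C + C^{2}$ ($z{\left(C \right)} = C^{2} + C = C + C^{2}$)
$z{\left(-5 \right)} + V{\left(6,3 \right)} Y{\left(13,10 \right)} = - 5 \left(1 - 5\right) + \left(- \frac{1}{2}\right) 3 \cdot 13 = \left(-5\right) \left(-4\right) - \frac{39}{2} = 20 - \frac{39}{2} = \frac{1}{2}$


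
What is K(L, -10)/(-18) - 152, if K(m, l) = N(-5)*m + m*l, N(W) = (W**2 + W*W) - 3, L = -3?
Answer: -875/6 ≈ -145.83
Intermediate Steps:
N(W) = -3 + 2*W**2 (N(W) = (W**2 + W**2) - 3 = 2*W**2 - 3 = -3 + 2*W**2)
K(m, l) = 47*m + l*m (K(m, l) = (-3 + 2*(-5)**2)*m + m*l = (-3 + 2*25)*m + l*m = (-3 + 50)*m + l*m = 47*m + l*m)
K(L, -10)/(-18) - 152 = -3*(47 - 10)/(-18) - 152 = -3*37*(-1/18) - 152 = -111*(-1/18) - 152 = 37/6 - 152 = -875/6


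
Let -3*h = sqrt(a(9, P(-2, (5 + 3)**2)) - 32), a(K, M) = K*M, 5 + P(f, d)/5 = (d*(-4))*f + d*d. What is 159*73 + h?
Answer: 11607 - sqrt(207103)/3 ≈ 11455.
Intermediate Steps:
P(f, d) = -25 + 5*d**2 - 20*d*f (P(f, d) = -25 + 5*((d*(-4))*f + d*d) = -25 + 5*((-4*d)*f + d**2) = -25 + 5*(-4*d*f + d**2) = -25 + 5*(d**2 - 4*d*f) = -25 + (5*d**2 - 20*d*f) = -25 + 5*d**2 - 20*d*f)
h = -sqrt(207103)/3 (h = -sqrt(9*(-25 + 5*((5 + 3)**2)**2 - 20*(5 + 3)**2*(-2)) - 32)/3 = -sqrt(9*(-25 + 5*(8**2)**2 - 20*8**2*(-2)) - 32)/3 = -sqrt(9*(-25 + 5*64**2 - 20*64*(-2)) - 32)/3 = -sqrt(9*(-25 + 5*4096 + 2560) - 32)/3 = -sqrt(9*(-25 + 20480 + 2560) - 32)/3 = -sqrt(9*23015 - 32)/3 = -sqrt(207135 - 32)/3 = -sqrt(207103)/3 ≈ -151.70)
159*73 + h = 159*73 - sqrt(207103)/3 = 11607 - sqrt(207103)/3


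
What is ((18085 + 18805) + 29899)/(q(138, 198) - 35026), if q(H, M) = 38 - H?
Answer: -66789/35126 ≈ -1.9014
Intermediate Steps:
((18085 + 18805) + 29899)/(q(138, 198) - 35026) = ((18085 + 18805) + 29899)/((38 - 1*138) - 35026) = (36890 + 29899)/((38 - 138) - 35026) = 66789/(-100 - 35026) = 66789/(-35126) = 66789*(-1/35126) = -66789/35126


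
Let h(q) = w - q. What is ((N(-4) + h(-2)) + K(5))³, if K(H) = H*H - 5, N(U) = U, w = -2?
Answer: 4096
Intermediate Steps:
h(q) = -2 - q
K(H) = -5 + H² (K(H) = H² - 5 = -5 + H²)
((N(-4) + h(-2)) + K(5))³ = ((-4 + (-2 - 1*(-2))) + (-5 + 5²))³ = ((-4 + (-2 + 2)) + (-5 + 25))³ = ((-4 + 0) + 20)³ = (-4 + 20)³ = 16³ = 4096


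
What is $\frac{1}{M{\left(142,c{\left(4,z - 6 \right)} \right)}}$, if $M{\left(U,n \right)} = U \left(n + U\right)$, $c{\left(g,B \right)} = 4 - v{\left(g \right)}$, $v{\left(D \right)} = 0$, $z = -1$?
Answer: $\frac{1}{20732} \approx 4.8235 \cdot 10^{-5}$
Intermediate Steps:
$c{\left(g,B \right)} = 4$ ($c{\left(g,B \right)} = 4 - 0 = 4 + 0 = 4$)
$M{\left(U,n \right)} = U \left(U + n\right)$
$\frac{1}{M{\left(142,c{\left(4,z - 6 \right)} \right)}} = \frac{1}{142 \left(142 + 4\right)} = \frac{1}{142 \cdot 146} = \frac{1}{20732}$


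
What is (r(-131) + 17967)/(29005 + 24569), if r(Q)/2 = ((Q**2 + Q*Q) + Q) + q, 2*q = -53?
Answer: 43148/26787 ≈ 1.6108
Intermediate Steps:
q = -53/2 (q = (1/2)*(-53) = -53/2 ≈ -26.500)
r(Q) = -53 + 2*Q + 4*Q**2 (r(Q) = 2*(((Q**2 + Q*Q) + Q) - 53/2) = 2*(((Q**2 + Q**2) + Q) - 53/2) = 2*((2*Q**2 + Q) - 53/2) = 2*((Q + 2*Q**2) - 53/2) = 2*(-53/2 + Q + 2*Q**2) = -53 + 2*Q + 4*Q**2)
(r(-131) + 17967)/(29005 + 24569) = ((-53 + 2*(-131) + 4*(-131)**2) + 17967)/(29005 + 24569) = ((-53 - 262 + 4*17161) + 17967)/53574 = ((-53 - 262 + 68644) + 17967)*(1/53574) = (68329 + 17967)*(1/53574) = 86296*(1/53574) = 43148/26787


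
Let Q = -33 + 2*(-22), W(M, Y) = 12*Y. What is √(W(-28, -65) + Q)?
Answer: I*√857 ≈ 29.275*I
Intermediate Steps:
Q = -77 (Q = -33 - 44 = -77)
√(W(-28, -65) + Q) = √(12*(-65) - 77) = √(-780 - 77) = √(-857) = I*√857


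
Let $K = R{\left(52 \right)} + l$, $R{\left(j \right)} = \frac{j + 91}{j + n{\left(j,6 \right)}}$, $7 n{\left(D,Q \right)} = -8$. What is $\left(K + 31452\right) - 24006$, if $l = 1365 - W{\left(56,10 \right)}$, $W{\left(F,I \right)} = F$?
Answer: $\frac{3117781}{356} \approx 8757.8$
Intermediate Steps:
$n{\left(D,Q \right)} = - \frac{8}{7}$ ($n{\left(D,Q \right)} = \frac{1}{7} \left(-8\right) = - \frac{8}{7}$)
$R{\left(j \right)} = \frac{91 + j}{- \frac{8}{7} + j}$ ($R{\left(j \right)} = \frac{j + 91}{j - \frac{8}{7}} = \frac{91 + j}{- \frac{8}{7} + j}$)
$l = 1309$ ($l = 1365 - 56 = 1309$)
$K = \frac{467005}{356}$ ($K = \frac{7 \left(91 + 52\right)}{-8 + 7 \cdot 52} + 1309 = 7 \frac{1}{-8 + 364} \cdot 143 + 1309 = 7 \cdot \frac{1}{356} \cdot 143 + 1309 = \frac{1001}{356} + 1309 = \frac{467005}{356} \approx 1311.8$)
$\left(K + 31452\right) - 24006 = \left(\frac{467005}{356} + 31452\right) - 24006 = \frac{11663917}{356} - 24006 = \frac{3117781}{356}$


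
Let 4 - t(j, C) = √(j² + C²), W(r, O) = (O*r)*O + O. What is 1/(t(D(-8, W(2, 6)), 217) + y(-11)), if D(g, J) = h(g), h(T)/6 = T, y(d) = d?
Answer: 7/49344 - √49393/49344 ≈ -0.0043621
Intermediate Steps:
h(T) = 6*T
W(r, O) = O + r*O² (W(r, O) = r*O² + O = O + r*O²)
D(g, J) = 6*g
t(j, C) = 4 - √(C² + j²) (t(j, C) = 4 - √(j² + C²) = 4 - √(C² + j²))
1/(t(D(-8, W(2, 6)), 217) + y(-11)) = 1/((4 - √(217² + (6*(-8))²)) - 11) = 1/((4 - √(47089 + (-48)²)) - 11) = 1/((4 - √(47089 + 2304)) - 11) = 1/((4 - √49393) - 11) = 1/(-7 - √49393)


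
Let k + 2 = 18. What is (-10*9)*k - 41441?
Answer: -42881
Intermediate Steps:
k = 16 (k = -2 + 18 = 16)
(-10*9)*k - 41441 = -10*9*16 - 41441 = -90*16 - 41441 = -1440 - 41441 = -42881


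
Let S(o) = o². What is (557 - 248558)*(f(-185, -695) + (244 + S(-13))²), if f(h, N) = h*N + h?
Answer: -74142130959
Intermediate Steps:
f(h, N) = h + N*h (f(h, N) = N*h + h = h + N*h)
(557 - 248558)*(f(-185, -695) + (244 + S(-13))²) = (557 - 248558)*(-185*(1 - 695) + (244 + (-13)²)²) = -248001*(-185*(-694) + (244 + 169)²) = -248001*(128390 + 413²) = -248001*(128390 + 170569) = -248001*298959 = -74142130959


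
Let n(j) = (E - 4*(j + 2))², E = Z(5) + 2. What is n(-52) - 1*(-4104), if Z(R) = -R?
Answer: 42913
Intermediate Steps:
E = -3 (E = -1*5 + 2 = -5 + 2 = -3)
n(j) = (-11 - 4*j)² (n(j) = (-3 - 4*(j + 2))² = (-3 - 4*(2 + j))² = (-3 + (-8 - 4*j))² = (-11 - 4*j)²)
n(-52) - 1*(-4104) = (11 + 4*(-52))² - 1*(-4104) = (11 - 208)² + 4104 = (-197)² + 4104 = 38809 + 4104 = 42913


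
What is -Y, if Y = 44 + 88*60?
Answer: -5324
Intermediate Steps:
Y = 5324 (Y = 44 + 5280 = 5324)
-Y = -1*5324 = -5324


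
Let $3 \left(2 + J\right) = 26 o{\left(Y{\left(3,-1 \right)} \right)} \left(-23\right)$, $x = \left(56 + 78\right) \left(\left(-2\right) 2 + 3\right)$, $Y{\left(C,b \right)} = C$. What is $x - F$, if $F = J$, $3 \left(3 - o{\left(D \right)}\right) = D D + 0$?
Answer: $-132$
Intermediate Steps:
$o{\left(D \right)} = 3 - \frac{D^{2}}{3}$ ($o{\left(D \right)} = 3 - \frac{D D + 0}{3} = 3 - \frac{D^{2} + 0}{3} = 3 - \frac{D^{2}}{3}$)
$x = -134$ ($x = 134 \left(-4 + 3\right) = 134 \left(-1\right) = -134$)
$J = -2$ ($J = -2 + \frac{26 \left(3 - \frac{3^{2}}{3}\right) \left(-23\right)}{3} = -2 + \frac{26 \left(3 - 3\right) \left(-23\right)}{3} = -2 + \frac{26 \cdot 0 \left(-23\right)}{3} = -2 + \frac{0 \left(-23\right)}{3} = -2 + \frac{1}{3} \cdot 0 = -2 + 0 = -2$)
$F = -2$
$x - F = -134 - -2 = -134 + 2 = -132$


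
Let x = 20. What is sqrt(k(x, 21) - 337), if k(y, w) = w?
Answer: 2*I*sqrt(79) ≈ 17.776*I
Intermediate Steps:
sqrt(k(x, 21) - 337) = sqrt(21 - 337) = sqrt(-316) = 2*I*sqrt(79)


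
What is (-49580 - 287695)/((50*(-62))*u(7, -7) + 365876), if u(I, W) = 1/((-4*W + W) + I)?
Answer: -2360925/2560357 ≈ -0.92211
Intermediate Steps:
u(I, W) = 1/(I - 3*W) (u(I, W) = 1/(-3*W + I) = 1/(I - 3*W))
(-49580 - 287695)/((50*(-62))*u(7, -7) + 365876) = (-49580 - 287695)/((50*(-62))/(7 - 3*(-7)) + 365876) = -337275/(-3100/(7 + 21) + 365876) = -337275/(-3100/28 + 365876) = -337275/(-3100*1/28 + 365876) = -337275/(-775/7 + 365876) = -337275/2560357/7 = -337275*7/2560357 = -2360925/2560357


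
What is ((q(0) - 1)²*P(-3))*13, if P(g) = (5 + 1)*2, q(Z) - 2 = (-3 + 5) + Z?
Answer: 1404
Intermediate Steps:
q(Z) = 4 + Z (q(Z) = 2 + ((-3 + 5) + Z) = 2 + (2 + Z) = 4 + Z)
P(g) = 12 (P(g) = 6*2 = 12)
((q(0) - 1)²*P(-3))*13 = (((4 + 0) - 1)²*12)*13 = ((4 - 1)²*12)*13 = (3²*12)*13 = (9*12)*13 = 108*13 = 1404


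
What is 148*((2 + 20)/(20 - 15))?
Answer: 3256/5 ≈ 651.20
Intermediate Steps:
148*((2 + 20)/(20 - 15)) = 148*(22/5) = 3256/5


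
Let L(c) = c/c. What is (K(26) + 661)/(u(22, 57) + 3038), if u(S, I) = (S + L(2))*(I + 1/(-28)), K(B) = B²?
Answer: 37436/121749 ≈ 0.30749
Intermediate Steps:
L(c) = 1
u(S, I) = (1 + S)*(-1/28 + I) (u(S, I) = (S + 1)*(I + 1/(-28)) = (1 + S)*(I - 1/28) = (1 + S)*(-1/28 + I))
(K(26) + 661)/(u(22, 57) + 3038) = (26² + 661)/((-1/28 + 57 - 1/28*22 + 57*22) + 3038) = (676 + 661)/((-1/28 + 57 - 11/14 + 1254) + 3038) = 1337/(36685/28 + 3038) = 1337/(121749/28) = 1337*(28/121749) = 37436/121749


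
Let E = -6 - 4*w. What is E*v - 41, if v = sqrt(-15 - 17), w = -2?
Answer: -41 + 8*I*sqrt(2) ≈ -41.0 + 11.314*I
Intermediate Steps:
E = 2 (E = -6 - 4*(-2) = -6 + 8 = 2)
v = 4*I*sqrt(2) (v = sqrt(-32) = 4*I*sqrt(2) ≈ 5.6569*I)
E*v - 41 = 2*(4*I*sqrt(2)) - 41 = 8*I*sqrt(2) - 41 = -41 + 8*I*sqrt(2)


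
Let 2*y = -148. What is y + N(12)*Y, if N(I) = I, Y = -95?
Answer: -1214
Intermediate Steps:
y = -74 (y = (½)*(-148) = -74)
y + N(12)*Y = -74 + 12*(-95) = -74 - 1140 = -1214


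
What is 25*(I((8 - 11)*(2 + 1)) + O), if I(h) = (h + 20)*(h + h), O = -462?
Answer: -16500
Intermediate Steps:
I(h) = 2*h*(20 + h) (I(h) = (20 + h)*(2*h) = 2*h*(20 + h))
25*(I((8 - 11)*(2 + 1)) + O) = 25*(2*((8 - 11)*(2 + 1))*(20 + (8 - 11)*(2 + 1)) - 462) = 25*(2*(-3*3)*(20 - 3*3) - 462) = 25*(2*(-9)*(20 - 9) - 462) = 25*(2*(-9)*11 - 462) = 25*(-198 - 462) = 25*(-660) = -16500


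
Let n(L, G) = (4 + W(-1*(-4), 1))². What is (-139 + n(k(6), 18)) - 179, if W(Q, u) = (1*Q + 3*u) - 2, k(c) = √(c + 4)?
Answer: -237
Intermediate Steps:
k(c) = √(4 + c)
W(Q, u) = -2 + Q + 3*u (W(Q, u) = (Q + 3*u) - 2 = -2 + Q + 3*u)
n(L, G) = 81 (n(L, G) = (4 + (-2 - 1*(-4) + 3*1))² = (4 + (-2 + 4 + 3))² = (4 + 5)² = 9² = 81)
(-139 + n(k(6), 18)) - 179 = (-139 + 81) - 179 = -58 - 179 = -237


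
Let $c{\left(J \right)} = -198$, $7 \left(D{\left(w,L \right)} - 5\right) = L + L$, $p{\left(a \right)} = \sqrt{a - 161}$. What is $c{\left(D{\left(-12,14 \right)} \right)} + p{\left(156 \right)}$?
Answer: $-198 + i \sqrt{5} \approx -198.0 + 2.2361 i$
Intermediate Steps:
$p{\left(a \right)} = \sqrt{-161 + a}$
$D{\left(w,L \right)} = 5 + \frac{2 L}{7}$ ($D{\left(w,L \right)} = 5 + \frac{L + L}{7} = 5 + \frac{2 L}{7}$)
$c{\left(D{\left(-12,14 \right)} \right)} + p{\left(156 \right)} = -198 + \sqrt{-161 + 156} = -198 + \sqrt{-5} = -198 + i \sqrt{5}$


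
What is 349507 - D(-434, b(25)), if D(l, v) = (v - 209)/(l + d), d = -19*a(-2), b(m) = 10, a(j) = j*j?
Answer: 178248371/510 ≈ 3.4951e+5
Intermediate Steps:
a(j) = j²
d = -76 (d = -19*(-2)² = -19*4 = -76)
D(l, v) = (-209 + v)/(-76 + l) (D(l, v) = (v - 209)/(l - 76) = (-209 + v)/(-76 + l))
349507 - D(-434, b(25)) = 349507 - (-209 + 10)/(-76 - 434) = 349507 - (-199)/(-510) = 349507 - (-1)*(-199)/510 = 349507 - 1*199/510 = 349507 - 199/510 = 178248371/510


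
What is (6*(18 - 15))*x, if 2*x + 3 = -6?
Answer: -81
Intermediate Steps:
x = -9/2 (x = -3/2 + (½)*(-6) = -3/2 - 3 = -9/2 ≈ -4.5000)
(6*(18 - 15))*x = (6*(18 - 15))*(-9/2) = (6*3)*(-9/2) = 18*(-9/2) = -81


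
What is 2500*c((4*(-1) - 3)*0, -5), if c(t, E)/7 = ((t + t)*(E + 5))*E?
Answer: 0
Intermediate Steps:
c(t, E) = 14*E*t*(5 + E) (c(t, E) = 7*(((t + t)*(E + 5))*E) = 7*(((2*t)*(5 + E))*E) = 7*((2*t*(5 + E))*E) = 7*(2*E*t*(5 + E)) = 14*E*t*(5 + E))
2500*c((4*(-1) - 3)*0, -5) = 2500*(14*(-5)*((4*(-1) - 3)*0)*(5 - 5)) = 2500*(14*(-5)*((-4 - 3)*0)*0) = 2500*(14*(-5)*(-7*0)*0) = 2500*(14*(-5)*0*0) = 2500*0 = 0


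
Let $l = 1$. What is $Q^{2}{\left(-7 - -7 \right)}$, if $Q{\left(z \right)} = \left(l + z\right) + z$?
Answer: $1$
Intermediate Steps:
$Q{\left(z \right)} = 1 + 2 z$ ($Q{\left(z \right)} = \left(1 + z\right) + z = 1 + 2 z$)
$Q^{2}{\left(-7 - -7 \right)} = \left(1 + 2 \left(-7 - -7\right)\right)^{2} = \left(1 + 2 \left(-7 + 7\right)\right)^{2} = \left(1 + 2 \cdot 0\right)^{2} = \left(1 + 0\right)^{2} = 1^{2} = 1$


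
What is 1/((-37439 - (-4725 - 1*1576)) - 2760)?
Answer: -1/33898 ≈ -2.9500e-5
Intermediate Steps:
1/((-37439 - (-4725 - 1*1576)) - 2760) = 1/((-37439 - (-4725 - 1576)) - 2760) = 1/((-37439 - 1*(-6301)) - 2760) = 1/((-37439 + 6301) - 2760) = 1/(-31138 - 2760) = 1/(-33898) = -1/33898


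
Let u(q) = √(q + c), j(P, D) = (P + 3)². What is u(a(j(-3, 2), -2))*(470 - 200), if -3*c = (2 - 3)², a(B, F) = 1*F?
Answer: 90*I*√21 ≈ 412.43*I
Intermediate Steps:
j(P, D) = (3 + P)²
a(B, F) = F
c = -⅓ (c = -(2 - 3)²/3 = -⅓*(-1)² = -⅓*1 = -⅓ ≈ -0.33333)
u(q) = √(-⅓ + q) (u(q) = √(q - ⅓) = √(-⅓ + q))
u(a(j(-3, 2), -2))*(470 - 200) = (√(-3 + 9*(-2))/3)*(470 - 200) = (√(-3 - 18)/3)*270 = (√(-21)/3)*270 = ((I*√21)/3)*270 = (I*√21/3)*270 = 90*I*√21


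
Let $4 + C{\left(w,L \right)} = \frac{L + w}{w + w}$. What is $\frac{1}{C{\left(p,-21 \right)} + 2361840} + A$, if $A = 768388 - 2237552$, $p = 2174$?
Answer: $- \frac{15087234563457936}{10269265081} \approx -1.4692 \cdot 10^{6}$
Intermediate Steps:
$A = -1469164$ ($A = 768388 - 2237552 = -1469164$)
$C{\left(w,L \right)} = -4 + \frac{L + w}{2 w}$ ($C{\left(w,L \right)} = -4 + \frac{L + w}{w + w} = -4 + \frac{L + w}{2 w}$)
$\frac{1}{C{\left(p,-21 \right)} + 2361840} + A = \frac{1}{\frac{-21 - 15218}{2 \cdot 2174} + 2361840} - 1469164 = \frac{1}{\frac{1}{2} \cdot \frac{1}{2174} \left(-21 - 15218\right) + 2361840} - 1469164 = \frac{1}{\frac{1}{2} \cdot \frac{1}{2174} \left(-15239\right) + 2361840} - 1469164 = \frac{1}{- \frac{15239}{4348} + 2361840} - 1469164 = \frac{1}{\frac{10269265081}{4348}} - 1469164 = \frac{4348}{10269265081} - 1469164 = - \frac{15087234563457936}{10269265081}$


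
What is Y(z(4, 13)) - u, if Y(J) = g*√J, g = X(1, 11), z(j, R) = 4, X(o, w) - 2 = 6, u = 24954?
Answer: -24938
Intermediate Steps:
X(o, w) = 8 (X(o, w) = 2 + 6 = 8)
g = 8
Y(J) = 8*√J
Y(z(4, 13)) - u = 8*√4 - 1*24954 = 8*2 - 24954 = 16 - 24954 = -24938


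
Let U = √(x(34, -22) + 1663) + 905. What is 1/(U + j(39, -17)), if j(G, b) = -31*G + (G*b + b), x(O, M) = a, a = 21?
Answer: -246/241643 - √421/483286 ≈ -0.0010605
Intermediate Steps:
x(O, M) = 21
j(G, b) = b - 31*G + G*b (j(G, b) = -31*G + (b + G*b) = b - 31*G + G*b)
U = 905 + 2*√421 (U = √(21 + 1663) + 905 = √1684 + 905 = 2*√421 + 905 = 905 + 2*√421 ≈ 946.04)
1/(U + j(39, -17)) = 1/((905 + 2*√421) + (-17 - 31*39 + 39*(-17))) = 1/((905 + 2*√421) + (-17 - 1209 - 663)) = 1/((905 + 2*√421) - 1889) = 1/(-984 + 2*√421)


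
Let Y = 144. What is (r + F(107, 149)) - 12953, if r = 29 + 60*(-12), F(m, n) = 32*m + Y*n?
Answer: 11236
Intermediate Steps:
F(m, n) = 32*m + 144*n
r = -691 (r = 29 - 720 = -691)
(r + F(107, 149)) - 12953 = (-691 + (32*107 + 144*149)) - 12953 = (-691 + (3424 + 21456)) - 12953 = (-691 + 24880) - 12953 = 24189 - 12953 = 11236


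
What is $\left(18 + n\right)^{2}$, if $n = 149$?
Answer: $27889$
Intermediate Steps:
$\left(18 + n\right)^{2} = \left(18 + 149\right)^{2} = 167^{2} = 27889$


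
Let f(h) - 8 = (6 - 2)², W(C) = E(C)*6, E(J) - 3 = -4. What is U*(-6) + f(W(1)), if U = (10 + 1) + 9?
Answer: -96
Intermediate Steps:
E(J) = -1 (E(J) = 3 - 4 = -1)
W(C) = -6 (W(C) = -1*6 = -6)
U = 20 (U = 11 + 9 = 20)
f(h) = 24 (f(h) = 8 + (6 - 2)² = 8 + 4² = 8 + 16 = 24)
U*(-6) + f(W(1)) = 20*(-6) + 24 = -120 + 24 = -96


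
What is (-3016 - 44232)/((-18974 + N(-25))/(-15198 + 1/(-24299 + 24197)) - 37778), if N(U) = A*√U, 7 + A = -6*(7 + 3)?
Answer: 536156822492291168476/428679797527093230953 + 312842187179940*I/428679797527093230953 ≈ 1.2507 + 7.2978e-7*I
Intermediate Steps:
A = -67 (A = -7 - 6*(7 + 3) = -7 - 6*10 = -7 - 60 = -67)
N(U) = -67*√U
(-3016 - 44232)/((-18974 + N(-25))/(-15198 + 1/(-24299 + 24197)) - 37778) = (-3016 - 44232)/((-18974 - 335*I)/(-15198 + 1/(-24299 + 24197)) - 37778) = -47248/((-18974 - 335*I)/(-15198 + 1/(-102)) - 37778) = -47248/((-18974 - 335*I)/(-15198 - 1/102) - 37778) = -47248/((-18974 - 335*I)/(-1550197/102) - 37778) = -47248/((-18974 - 335*I)*(-102/1550197) - 37778) = -47248/((36516/29249 + 34170*I/1550197) - 37778) = -47248*2403110738809*(-1104932206/29249 - 34170*I/1550197)/3429438380216745847624 = -14192772023405954*(-1104932206/29249 - 34170*I/1550197)/428679797527093230953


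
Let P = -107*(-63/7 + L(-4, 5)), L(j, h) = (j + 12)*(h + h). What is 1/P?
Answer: -1/7597 ≈ -0.00013163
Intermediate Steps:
L(j, h) = 2*h*(12 + j) (L(j, h) = (12 + j)*(2*h) = 2*h*(12 + j))
P = -7597 (P = -107*(-63/7 + 2*5*(12 - 4)) = -107*(-63*⅐ + 2*5*8) = -107*(-9 + 80) = -107*71 = -7597)
1/P = 1/(-7597) = -1/7597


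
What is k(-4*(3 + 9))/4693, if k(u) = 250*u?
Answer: -12000/4693 ≈ -2.5570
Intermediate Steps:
k(-4*(3 + 9))/4693 = (250*(-4*(3 + 9)))/4693 = (250*(-4*12))*(1/4693) = (250*(-48))*(1/4693) = -12000*1/4693 = -12000/4693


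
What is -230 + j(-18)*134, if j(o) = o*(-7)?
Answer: 16654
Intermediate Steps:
j(o) = -7*o
-230 + j(-18)*134 = -230 - 7*(-18)*134 = -230 + 126*134 = -230 + 16884 = 16654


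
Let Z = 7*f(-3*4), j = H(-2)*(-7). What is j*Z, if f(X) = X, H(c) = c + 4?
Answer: 1176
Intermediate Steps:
H(c) = 4 + c
j = -14 (j = (4 - 2)*(-7) = 2*(-7) = -14)
Z = -84 (Z = 7*(-3*4) = 7*(-12) = -84)
j*Z = -14*(-84) = 1176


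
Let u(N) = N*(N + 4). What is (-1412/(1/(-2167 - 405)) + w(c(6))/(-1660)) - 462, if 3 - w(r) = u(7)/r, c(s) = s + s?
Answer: 72333543881/19920 ≈ 3.6312e+6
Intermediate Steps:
c(s) = 2*s
u(N) = N*(4 + N)
w(r) = 3 - 77/r (w(r) = 3 - 7*(4 + 7)/r = 3 - 7*11/r = 3 - 77/r)
(-1412/(1/(-2167 - 405)) + w(c(6))/(-1660)) - 462 = (-1412/(1/(-2167 - 405)) + (3 - 77/(2*6))/(-1660)) - 462 = (-1412/(1/(-2572)) + (3 - 77/12)*(-1/1660)) - 462 = (-1412/(-1/2572) + (3 - 77*1/12)*(-1/1660)) - 462 = (-1412*(-2572) + (3 - 77/12)*(-1/1660)) - 462 = (3631664 - 41/12*(-1/1660)) - 462 = (3631664 + 41/19920) - 462 = 72342746921/19920 - 462 = 72333543881/19920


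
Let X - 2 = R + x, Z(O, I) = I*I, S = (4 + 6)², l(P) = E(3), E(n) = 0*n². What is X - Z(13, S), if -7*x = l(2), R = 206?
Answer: -9792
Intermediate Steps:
E(n) = 0
l(P) = 0
S = 100 (S = 10² = 100)
x = 0 (x = -⅐*0 = 0)
Z(O, I) = I²
X = 208 (X = 2 + (206 + 0) = 2 + 206 = 208)
X - Z(13, S) = 208 - 1*100² = 208 - 1*10000 = 208 - 10000 = -9792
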